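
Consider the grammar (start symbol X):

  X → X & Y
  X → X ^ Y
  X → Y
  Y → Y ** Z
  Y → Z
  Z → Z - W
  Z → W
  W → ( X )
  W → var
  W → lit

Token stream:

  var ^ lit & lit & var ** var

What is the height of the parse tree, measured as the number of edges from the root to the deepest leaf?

[X [X [X [X [Y [Z [W var]]]] ^ [Y [Z [W lit]]]] & [Y [Z [W lit]]]] & [Y [Y [Z [W var]]] ** [Z [W var]]]]

7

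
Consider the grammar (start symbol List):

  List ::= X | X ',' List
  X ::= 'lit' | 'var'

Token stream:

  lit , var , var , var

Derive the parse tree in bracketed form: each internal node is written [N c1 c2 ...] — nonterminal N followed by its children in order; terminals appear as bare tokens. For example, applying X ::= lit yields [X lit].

[List [X lit] , [List [X var] , [List [X var] , [List [X var]]]]]

List
X , List
lit , List
lit , X , List
lit , var , List
lit , var , X , List
lit , var , var , List
lit , var , var , X
lit , var , var , var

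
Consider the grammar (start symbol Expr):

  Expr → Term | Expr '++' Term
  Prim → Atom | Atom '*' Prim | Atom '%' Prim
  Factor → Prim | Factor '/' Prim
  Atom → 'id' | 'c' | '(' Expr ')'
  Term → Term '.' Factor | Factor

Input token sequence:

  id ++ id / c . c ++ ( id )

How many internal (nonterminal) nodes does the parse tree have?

27

[Expr [Expr [Expr [Term [Factor [Prim [Atom id]]]]] ++ [Term [Term [Factor [Factor [Prim [Atom id]]] / [Prim [Atom c]]]] . [Factor [Prim [Atom c]]]]] ++ [Term [Factor [Prim [Atom ( [Expr [Term [Factor [Prim [Atom id]]]]] )]]]]]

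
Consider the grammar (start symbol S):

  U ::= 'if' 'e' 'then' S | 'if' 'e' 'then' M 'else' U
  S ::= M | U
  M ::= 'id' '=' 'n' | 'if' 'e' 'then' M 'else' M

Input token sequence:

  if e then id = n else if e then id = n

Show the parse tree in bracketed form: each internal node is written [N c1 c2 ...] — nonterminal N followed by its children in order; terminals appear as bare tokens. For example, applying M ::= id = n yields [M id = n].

S
U
if e then M else U
if e then id = n else U
if e then id = n else if e then S
if e then id = n else if e then M
if e then id = n else if e then id = n

[S [U if e then [M id = n] else [U if e then [S [M id = n]]]]]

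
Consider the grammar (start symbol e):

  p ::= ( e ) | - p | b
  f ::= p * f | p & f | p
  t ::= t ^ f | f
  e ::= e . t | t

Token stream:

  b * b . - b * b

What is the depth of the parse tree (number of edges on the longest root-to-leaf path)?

[e [e [t [f [p b] * [f [p b]]]]] . [t [f [p - [p b]] * [f [p b]]]]]

6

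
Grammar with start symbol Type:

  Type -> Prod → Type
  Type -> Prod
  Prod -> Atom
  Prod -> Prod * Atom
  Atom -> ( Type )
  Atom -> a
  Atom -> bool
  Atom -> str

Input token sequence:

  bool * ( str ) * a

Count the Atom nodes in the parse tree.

4

[Type [Prod [Prod [Prod [Atom bool]] * [Atom ( [Type [Prod [Atom str]]] )]] * [Atom a]]]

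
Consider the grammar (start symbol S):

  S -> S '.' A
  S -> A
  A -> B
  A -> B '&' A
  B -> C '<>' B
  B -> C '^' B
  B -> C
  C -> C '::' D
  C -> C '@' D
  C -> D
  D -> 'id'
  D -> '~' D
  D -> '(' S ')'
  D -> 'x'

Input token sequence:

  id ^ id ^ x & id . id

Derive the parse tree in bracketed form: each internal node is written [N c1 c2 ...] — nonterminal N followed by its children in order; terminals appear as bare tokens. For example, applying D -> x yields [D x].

S
S . A
A . A
B & A . A
C ^ B & A . A
D ^ B & A . A
id ^ B & A . A
id ^ C ^ B & A . A
id ^ D ^ B & A . A
id ^ id ^ B & A . A
id ^ id ^ C & A . A
id ^ id ^ D & A . A
id ^ id ^ x & A . A
id ^ id ^ x & B . A
id ^ id ^ x & C . A
id ^ id ^ x & D . A
id ^ id ^ x & id . A
id ^ id ^ x & id . B
id ^ id ^ x & id . C
id ^ id ^ x & id . D
id ^ id ^ x & id . id

[S [S [A [B [C [D id]] ^ [B [C [D id]] ^ [B [C [D x]]]]] & [A [B [C [D id]]]]]] . [A [B [C [D id]]]]]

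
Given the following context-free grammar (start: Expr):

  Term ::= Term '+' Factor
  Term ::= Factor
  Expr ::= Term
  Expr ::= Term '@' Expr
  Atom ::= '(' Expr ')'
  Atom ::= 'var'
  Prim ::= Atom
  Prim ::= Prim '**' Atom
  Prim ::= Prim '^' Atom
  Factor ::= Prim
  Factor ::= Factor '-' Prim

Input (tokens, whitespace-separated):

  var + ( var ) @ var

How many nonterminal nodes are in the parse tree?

[Expr [Term [Term [Factor [Prim [Atom var]]]] + [Factor [Prim [Atom ( [Expr [Term [Factor [Prim [Atom var]]]]] )]]]] @ [Expr [Term [Factor [Prim [Atom var]]]]]]

19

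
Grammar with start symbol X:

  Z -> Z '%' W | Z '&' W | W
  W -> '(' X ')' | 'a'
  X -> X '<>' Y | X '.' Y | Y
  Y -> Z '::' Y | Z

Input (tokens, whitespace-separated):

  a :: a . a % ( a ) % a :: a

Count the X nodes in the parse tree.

[X [X [Y [Z [W a]] :: [Y [Z [W a]]]]] . [Y [Z [Z [Z [W a]] % [W ( [X [Y [Z [W a]]]] )]] % [W a]] :: [Y [Z [W a]]]]]

3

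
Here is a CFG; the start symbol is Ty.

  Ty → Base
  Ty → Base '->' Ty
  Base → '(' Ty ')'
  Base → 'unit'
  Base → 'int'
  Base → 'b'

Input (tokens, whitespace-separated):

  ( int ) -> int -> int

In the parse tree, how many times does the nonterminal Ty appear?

[Ty [Base ( [Ty [Base int]] )] -> [Ty [Base int] -> [Ty [Base int]]]]

4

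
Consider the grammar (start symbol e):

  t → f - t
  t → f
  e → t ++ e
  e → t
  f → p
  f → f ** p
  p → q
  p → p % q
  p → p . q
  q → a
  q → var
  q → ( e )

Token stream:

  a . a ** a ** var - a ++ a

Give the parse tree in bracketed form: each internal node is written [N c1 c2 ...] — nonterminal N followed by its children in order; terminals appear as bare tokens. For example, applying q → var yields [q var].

[e [t [f [f [f [p [p [q a]] . [q a]]] ** [p [q a]]] ** [p [q var]]] - [t [f [p [q a]]]]] ++ [e [t [f [p [q a]]]]]]

e
t ++ e
f - t ++ e
f ** p - t ++ e
f ** p ** p - t ++ e
p ** p ** p - t ++ e
p . q ** p ** p - t ++ e
q . q ** p ** p - t ++ e
a . q ** p ** p - t ++ e
a . a ** p ** p - t ++ e
a . a ** q ** p - t ++ e
a . a ** a ** p - t ++ e
a . a ** a ** q - t ++ e
a . a ** a ** var - t ++ e
a . a ** a ** var - f ++ e
a . a ** a ** var - p ++ e
a . a ** a ** var - q ++ e
a . a ** a ** var - a ++ e
a . a ** a ** var - a ++ t
a . a ** a ** var - a ++ f
a . a ** a ** var - a ++ p
a . a ** a ** var - a ++ q
a . a ** a ** var - a ++ a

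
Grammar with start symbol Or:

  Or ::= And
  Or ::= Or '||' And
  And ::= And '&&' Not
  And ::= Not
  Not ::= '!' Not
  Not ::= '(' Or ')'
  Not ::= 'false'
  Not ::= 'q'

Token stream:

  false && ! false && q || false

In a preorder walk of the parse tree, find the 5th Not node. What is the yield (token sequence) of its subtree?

[Or [Or [And [And [And [Not false]] && [Not ! [Not false]]] && [Not q]]] || [And [Not false]]]

false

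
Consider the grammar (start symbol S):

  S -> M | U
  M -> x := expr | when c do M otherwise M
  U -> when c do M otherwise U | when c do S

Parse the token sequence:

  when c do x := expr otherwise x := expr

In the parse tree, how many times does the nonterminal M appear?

3

[S [M when c do [M x := expr] otherwise [M x := expr]]]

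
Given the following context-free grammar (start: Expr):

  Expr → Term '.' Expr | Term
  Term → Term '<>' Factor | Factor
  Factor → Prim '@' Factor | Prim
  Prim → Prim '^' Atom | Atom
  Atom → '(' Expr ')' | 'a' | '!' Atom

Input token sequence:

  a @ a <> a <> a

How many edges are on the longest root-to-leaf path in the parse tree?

[Expr [Term [Term [Term [Factor [Prim [Atom a]] @ [Factor [Prim [Atom a]]]]] <> [Factor [Prim [Atom a]]]] <> [Factor [Prim [Atom a]]]]]

8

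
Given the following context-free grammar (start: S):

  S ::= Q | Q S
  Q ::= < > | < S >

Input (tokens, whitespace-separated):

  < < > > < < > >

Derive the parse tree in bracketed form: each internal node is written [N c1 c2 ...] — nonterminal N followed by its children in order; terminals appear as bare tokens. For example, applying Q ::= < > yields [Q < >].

S
Q S
< S > S
< Q > S
< < > > S
< < > > Q
< < > > < S >
< < > > < Q >
< < > > < < > >

[S [Q < [S [Q < >]] >] [S [Q < [S [Q < >]] >]]]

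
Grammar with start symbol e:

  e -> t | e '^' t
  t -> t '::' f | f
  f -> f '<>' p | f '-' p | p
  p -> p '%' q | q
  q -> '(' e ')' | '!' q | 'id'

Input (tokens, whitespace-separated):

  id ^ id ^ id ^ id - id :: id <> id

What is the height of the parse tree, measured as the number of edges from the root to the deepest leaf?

[e [e [e [e [t [f [p [q id]]]]] ^ [t [f [p [q id]]]]] ^ [t [f [p [q id]]]]] ^ [t [t [f [f [p [q id]]] - [p [q id]]]] :: [f [f [p [q id]]] <> [p [q id]]]]]

8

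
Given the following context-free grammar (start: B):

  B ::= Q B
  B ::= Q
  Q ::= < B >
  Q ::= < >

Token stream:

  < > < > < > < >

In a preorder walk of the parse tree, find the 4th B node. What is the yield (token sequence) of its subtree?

[B [Q < >] [B [Q < >] [B [Q < >] [B [Q < >]]]]]

< >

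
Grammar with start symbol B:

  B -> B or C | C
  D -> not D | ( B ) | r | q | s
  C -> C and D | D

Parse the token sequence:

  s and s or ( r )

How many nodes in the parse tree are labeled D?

[B [B [C [C [D s]] and [D s]]] or [C [D ( [B [C [D r]]] )]]]

4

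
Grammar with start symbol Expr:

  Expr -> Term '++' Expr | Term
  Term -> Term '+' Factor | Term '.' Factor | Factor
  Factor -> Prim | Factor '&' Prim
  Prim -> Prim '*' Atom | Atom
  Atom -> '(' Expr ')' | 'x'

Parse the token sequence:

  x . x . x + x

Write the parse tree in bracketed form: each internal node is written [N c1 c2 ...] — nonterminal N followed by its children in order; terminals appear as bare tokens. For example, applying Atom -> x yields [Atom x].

[Expr [Term [Term [Term [Term [Factor [Prim [Atom x]]]] . [Factor [Prim [Atom x]]]] . [Factor [Prim [Atom x]]]] + [Factor [Prim [Atom x]]]]]

Expr
Term
Term + Factor
Term . Factor + Factor
Term . Factor . Factor + Factor
Factor . Factor . Factor + Factor
Prim . Factor . Factor + Factor
Atom . Factor . Factor + Factor
x . Factor . Factor + Factor
x . Prim . Factor + Factor
x . Atom . Factor + Factor
x . x . Factor + Factor
x . x . Prim + Factor
x . x . Atom + Factor
x . x . x + Factor
x . x . x + Prim
x . x . x + Atom
x . x . x + x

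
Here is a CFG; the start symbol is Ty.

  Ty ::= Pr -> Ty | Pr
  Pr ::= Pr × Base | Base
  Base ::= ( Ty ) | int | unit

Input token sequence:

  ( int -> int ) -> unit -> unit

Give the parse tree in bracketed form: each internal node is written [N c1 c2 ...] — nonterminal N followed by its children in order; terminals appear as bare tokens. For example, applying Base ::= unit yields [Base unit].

Ty
Pr -> Ty
Base -> Ty
( Ty ) -> Ty
( Pr -> Ty ) -> Ty
( Base -> Ty ) -> Ty
( int -> Ty ) -> Ty
( int -> Pr ) -> Ty
( int -> Base ) -> Ty
( int -> int ) -> Ty
( int -> int ) -> Pr -> Ty
( int -> int ) -> Base -> Ty
( int -> int ) -> unit -> Ty
( int -> int ) -> unit -> Pr
( int -> int ) -> unit -> Base
( int -> int ) -> unit -> unit

[Ty [Pr [Base ( [Ty [Pr [Base int]] -> [Ty [Pr [Base int]]]] )]] -> [Ty [Pr [Base unit]] -> [Ty [Pr [Base unit]]]]]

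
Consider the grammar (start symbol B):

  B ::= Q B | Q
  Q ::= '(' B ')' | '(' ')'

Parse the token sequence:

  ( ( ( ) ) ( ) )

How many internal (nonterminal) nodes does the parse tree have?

[B [Q ( [B [Q ( [B [Q ( )]] )] [B [Q ( )]]] )]]

8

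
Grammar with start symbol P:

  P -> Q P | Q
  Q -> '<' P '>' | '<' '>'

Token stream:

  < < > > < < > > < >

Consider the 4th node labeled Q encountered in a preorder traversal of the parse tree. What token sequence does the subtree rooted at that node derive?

< >

[P [Q < [P [Q < >]] >] [P [Q < [P [Q < >]] >] [P [Q < >]]]]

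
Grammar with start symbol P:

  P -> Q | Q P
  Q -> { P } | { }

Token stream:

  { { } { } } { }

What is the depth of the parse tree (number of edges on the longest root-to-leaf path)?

[P [Q { [P [Q { }] [P [Q { }]]] }] [P [Q { }]]]

5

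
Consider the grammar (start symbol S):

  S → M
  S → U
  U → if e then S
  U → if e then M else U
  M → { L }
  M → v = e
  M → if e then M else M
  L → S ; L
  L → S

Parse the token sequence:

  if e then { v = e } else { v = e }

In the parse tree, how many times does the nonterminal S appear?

[S [M if e then [M { [L [S [M v = e]]] }] else [M { [L [S [M v = e]]] }]]]

3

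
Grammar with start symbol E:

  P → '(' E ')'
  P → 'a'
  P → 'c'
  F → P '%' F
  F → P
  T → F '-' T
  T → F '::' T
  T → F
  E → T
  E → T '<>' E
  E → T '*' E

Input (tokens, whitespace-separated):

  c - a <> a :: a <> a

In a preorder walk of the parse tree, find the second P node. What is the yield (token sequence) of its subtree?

a

[E [T [F [P c]] - [T [F [P a]]]] <> [E [T [F [P a]] :: [T [F [P a]]]] <> [E [T [F [P a]]]]]]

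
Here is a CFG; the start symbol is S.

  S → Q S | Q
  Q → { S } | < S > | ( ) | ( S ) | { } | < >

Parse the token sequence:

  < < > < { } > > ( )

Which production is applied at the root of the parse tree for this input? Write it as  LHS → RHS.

S → Q S

[S [Q < [S [Q < >] [S [Q < [S [Q { }]] >]]] >] [S [Q ( )]]]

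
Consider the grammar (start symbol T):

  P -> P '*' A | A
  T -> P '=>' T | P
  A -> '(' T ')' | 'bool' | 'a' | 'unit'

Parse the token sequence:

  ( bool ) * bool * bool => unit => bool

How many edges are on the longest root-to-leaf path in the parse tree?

8

[T [P [P [P [A ( [T [P [A bool]]] )]] * [A bool]] * [A bool]] => [T [P [A unit]] => [T [P [A bool]]]]]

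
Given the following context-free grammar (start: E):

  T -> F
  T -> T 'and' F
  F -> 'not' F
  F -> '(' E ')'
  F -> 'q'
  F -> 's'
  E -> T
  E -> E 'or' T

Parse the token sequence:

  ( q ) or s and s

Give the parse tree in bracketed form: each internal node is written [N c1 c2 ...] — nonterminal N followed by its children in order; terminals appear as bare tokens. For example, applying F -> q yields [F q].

E
E or T
T or T
F or T
( E ) or T
( T ) or T
( F ) or T
( q ) or T
( q ) or T and F
( q ) or F and F
( q ) or s and F
( q ) or s and s

[E [E [T [F ( [E [T [F q]]] )]]] or [T [T [F s]] and [F s]]]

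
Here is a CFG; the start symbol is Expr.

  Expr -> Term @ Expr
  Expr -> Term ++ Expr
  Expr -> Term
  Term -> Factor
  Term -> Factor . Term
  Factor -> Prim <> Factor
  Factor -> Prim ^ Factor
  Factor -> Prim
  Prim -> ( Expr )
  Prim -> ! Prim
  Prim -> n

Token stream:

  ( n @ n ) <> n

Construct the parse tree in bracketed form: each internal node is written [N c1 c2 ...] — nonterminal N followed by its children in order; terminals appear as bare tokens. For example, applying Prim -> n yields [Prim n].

[Expr [Term [Factor [Prim ( [Expr [Term [Factor [Prim n]]] @ [Expr [Term [Factor [Prim n]]]]] )] <> [Factor [Prim n]]]]]

Expr
Term
Factor
Prim <> Factor
( Expr ) <> Factor
( Term @ Expr ) <> Factor
( Factor @ Expr ) <> Factor
( Prim @ Expr ) <> Factor
( n @ Expr ) <> Factor
( n @ Term ) <> Factor
( n @ Factor ) <> Factor
( n @ Prim ) <> Factor
( n @ n ) <> Factor
( n @ n ) <> Prim
( n @ n ) <> n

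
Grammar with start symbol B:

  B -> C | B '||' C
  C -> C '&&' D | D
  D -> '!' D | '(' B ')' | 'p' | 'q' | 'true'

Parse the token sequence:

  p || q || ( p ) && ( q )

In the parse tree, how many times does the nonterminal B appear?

5

[B [B [B [C [D p]]] || [C [D q]]] || [C [C [D ( [B [C [D p]]] )]] && [D ( [B [C [D q]]] )]]]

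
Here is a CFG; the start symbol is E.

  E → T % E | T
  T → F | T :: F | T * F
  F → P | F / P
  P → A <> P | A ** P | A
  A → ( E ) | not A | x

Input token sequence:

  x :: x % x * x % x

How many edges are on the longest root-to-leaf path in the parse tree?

7

[E [T [T [F [P [A x]]]] :: [F [P [A x]]]] % [E [T [T [F [P [A x]]]] * [F [P [A x]]]] % [E [T [F [P [A x]]]]]]]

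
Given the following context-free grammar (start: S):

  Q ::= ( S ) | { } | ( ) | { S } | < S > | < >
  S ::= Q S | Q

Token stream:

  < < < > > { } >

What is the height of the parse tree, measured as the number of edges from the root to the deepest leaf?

6

[S [Q < [S [Q < [S [Q < >]] >] [S [Q { }]]] >]]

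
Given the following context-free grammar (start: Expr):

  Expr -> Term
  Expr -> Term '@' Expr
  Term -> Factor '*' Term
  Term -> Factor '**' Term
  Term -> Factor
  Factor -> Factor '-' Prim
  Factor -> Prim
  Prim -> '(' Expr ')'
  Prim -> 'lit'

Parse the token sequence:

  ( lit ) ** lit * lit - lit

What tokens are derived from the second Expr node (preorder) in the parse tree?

lit

[Expr [Term [Factor [Prim ( [Expr [Term [Factor [Prim lit]]]] )]] ** [Term [Factor [Prim lit]] * [Term [Factor [Factor [Prim lit]] - [Prim lit]]]]]]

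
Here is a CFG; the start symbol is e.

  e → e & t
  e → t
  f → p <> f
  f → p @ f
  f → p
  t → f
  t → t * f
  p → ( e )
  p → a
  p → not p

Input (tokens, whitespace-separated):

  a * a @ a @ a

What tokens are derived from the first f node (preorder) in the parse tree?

[e [t [t [f [p a]]] * [f [p a] @ [f [p a] @ [f [p a]]]]]]

a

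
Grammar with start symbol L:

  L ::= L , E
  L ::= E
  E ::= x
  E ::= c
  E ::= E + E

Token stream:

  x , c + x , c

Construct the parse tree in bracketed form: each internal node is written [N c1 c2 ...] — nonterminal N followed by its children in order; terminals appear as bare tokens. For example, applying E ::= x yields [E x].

[L [L [L [E x]] , [E [E c] + [E x]]] , [E c]]

L
L , E
L , E , E
E , E , E
x , E , E
x , E + E , E
x , c + E , E
x , c + x , E
x , c + x , c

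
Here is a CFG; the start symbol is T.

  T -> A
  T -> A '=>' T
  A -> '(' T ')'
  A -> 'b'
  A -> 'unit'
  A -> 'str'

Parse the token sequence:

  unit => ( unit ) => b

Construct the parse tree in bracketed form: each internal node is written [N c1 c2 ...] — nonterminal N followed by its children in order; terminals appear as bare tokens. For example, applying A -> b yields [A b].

T
A => T
unit => T
unit => A => T
unit => ( T ) => T
unit => ( A ) => T
unit => ( unit ) => T
unit => ( unit ) => A
unit => ( unit ) => b

[T [A unit] => [T [A ( [T [A unit]] )] => [T [A b]]]]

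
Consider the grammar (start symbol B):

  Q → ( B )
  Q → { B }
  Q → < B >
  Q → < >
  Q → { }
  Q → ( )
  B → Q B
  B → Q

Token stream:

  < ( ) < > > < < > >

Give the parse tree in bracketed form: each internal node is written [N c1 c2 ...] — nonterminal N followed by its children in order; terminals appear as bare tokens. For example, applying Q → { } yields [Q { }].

[B [Q < [B [Q ( )] [B [Q < >]]] >] [B [Q < [B [Q < >]] >]]]

B
Q B
< B > B
< Q B > B
< ( ) B > B
< ( ) Q > B
< ( ) < > > B
< ( ) < > > Q
< ( ) < > > < B >
< ( ) < > > < Q >
< ( ) < > > < < > >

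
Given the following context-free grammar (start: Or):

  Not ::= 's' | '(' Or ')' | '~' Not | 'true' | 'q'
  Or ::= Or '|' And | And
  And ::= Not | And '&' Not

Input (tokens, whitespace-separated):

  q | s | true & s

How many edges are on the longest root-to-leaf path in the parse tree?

5

[Or [Or [Or [And [Not q]]] | [And [Not s]]] | [And [And [Not true]] & [Not s]]]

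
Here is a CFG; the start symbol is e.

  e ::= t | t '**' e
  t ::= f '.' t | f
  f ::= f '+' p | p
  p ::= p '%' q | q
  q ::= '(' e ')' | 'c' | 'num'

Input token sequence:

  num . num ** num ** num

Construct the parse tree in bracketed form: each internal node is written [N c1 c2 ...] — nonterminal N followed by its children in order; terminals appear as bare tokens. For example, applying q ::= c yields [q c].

e
t ** e
f . t ** e
p . t ** e
q . t ** e
num . t ** e
num . f ** e
num . p ** e
num . q ** e
num . num ** e
num . num ** t ** e
num . num ** f ** e
num . num ** p ** e
num . num ** q ** e
num . num ** num ** e
num . num ** num ** t
num . num ** num ** f
num . num ** num ** p
num . num ** num ** q
num . num ** num ** num

[e [t [f [p [q num]]] . [t [f [p [q num]]]]] ** [e [t [f [p [q num]]]] ** [e [t [f [p [q num]]]]]]]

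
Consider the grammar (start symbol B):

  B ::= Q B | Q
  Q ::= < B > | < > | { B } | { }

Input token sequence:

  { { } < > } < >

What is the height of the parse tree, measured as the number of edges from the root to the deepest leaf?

[B [Q { [B [Q { }] [B [Q < >]]] }] [B [Q < >]]]

5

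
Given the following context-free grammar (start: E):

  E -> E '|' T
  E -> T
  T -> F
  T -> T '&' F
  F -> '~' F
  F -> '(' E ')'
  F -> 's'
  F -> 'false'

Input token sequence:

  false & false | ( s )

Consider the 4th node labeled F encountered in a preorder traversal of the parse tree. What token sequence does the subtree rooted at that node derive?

[E [E [T [T [F false]] & [F false]]] | [T [F ( [E [T [F s]]] )]]]

s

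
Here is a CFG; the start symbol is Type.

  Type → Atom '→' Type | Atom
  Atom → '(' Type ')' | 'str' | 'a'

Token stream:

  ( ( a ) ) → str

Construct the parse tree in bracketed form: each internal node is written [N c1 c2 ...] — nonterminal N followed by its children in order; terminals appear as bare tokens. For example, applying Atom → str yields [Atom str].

Type
Atom → Type
( Type ) → Type
( Atom ) → Type
( ( Type ) ) → Type
( ( Atom ) ) → Type
( ( a ) ) → Type
( ( a ) ) → Atom
( ( a ) ) → str

[Type [Atom ( [Type [Atom ( [Type [Atom a]] )]] )] → [Type [Atom str]]]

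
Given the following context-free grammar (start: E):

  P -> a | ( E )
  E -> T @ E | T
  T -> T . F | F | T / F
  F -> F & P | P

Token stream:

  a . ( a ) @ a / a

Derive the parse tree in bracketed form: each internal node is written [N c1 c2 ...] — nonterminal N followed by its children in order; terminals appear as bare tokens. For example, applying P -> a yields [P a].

[E [T [T [F [P a]]] . [F [P ( [E [T [F [P a]]]] )]]] @ [E [T [T [F [P a]]] / [F [P a]]]]]

E
T @ E
T . F @ E
F . F @ E
P . F @ E
a . F @ E
a . P @ E
a . ( E ) @ E
a . ( T ) @ E
a . ( F ) @ E
a . ( P ) @ E
a . ( a ) @ E
a . ( a ) @ T
a . ( a ) @ T / F
a . ( a ) @ F / F
a . ( a ) @ P / F
a . ( a ) @ a / F
a . ( a ) @ a / P
a . ( a ) @ a / a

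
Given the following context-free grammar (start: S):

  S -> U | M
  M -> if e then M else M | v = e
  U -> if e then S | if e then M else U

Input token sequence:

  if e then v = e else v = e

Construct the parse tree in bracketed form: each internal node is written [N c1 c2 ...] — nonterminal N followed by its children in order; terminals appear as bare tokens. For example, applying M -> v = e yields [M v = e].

[S [M if e then [M v = e] else [M v = e]]]

S
M
if e then M else M
if e then v = e else M
if e then v = e else v = e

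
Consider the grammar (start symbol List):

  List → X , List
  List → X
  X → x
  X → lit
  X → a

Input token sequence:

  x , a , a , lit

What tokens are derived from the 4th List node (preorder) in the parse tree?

lit

[List [X x] , [List [X a] , [List [X a] , [List [X lit]]]]]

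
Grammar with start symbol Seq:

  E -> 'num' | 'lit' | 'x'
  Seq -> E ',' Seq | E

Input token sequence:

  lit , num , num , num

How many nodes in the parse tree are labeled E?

[Seq [E lit] , [Seq [E num] , [Seq [E num] , [Seq [E num]]]]]

4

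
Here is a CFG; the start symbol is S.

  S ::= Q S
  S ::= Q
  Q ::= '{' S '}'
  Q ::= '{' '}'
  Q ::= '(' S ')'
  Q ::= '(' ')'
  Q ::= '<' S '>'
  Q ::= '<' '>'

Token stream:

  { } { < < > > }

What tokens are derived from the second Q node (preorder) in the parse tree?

[S [Q { }] [S [Q { [S [Q < [S [Q < >]] >]] }]]]

{ < < > > }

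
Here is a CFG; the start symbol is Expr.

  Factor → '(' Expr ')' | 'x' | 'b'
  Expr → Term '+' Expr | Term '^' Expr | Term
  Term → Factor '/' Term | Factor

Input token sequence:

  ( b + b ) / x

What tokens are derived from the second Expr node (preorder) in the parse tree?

b + b

[Expr [Term [Factor ( [Expr [Term [Factor b]] + [Expr [Term [Factor b]]]] )] / [Term [Factor x]]]]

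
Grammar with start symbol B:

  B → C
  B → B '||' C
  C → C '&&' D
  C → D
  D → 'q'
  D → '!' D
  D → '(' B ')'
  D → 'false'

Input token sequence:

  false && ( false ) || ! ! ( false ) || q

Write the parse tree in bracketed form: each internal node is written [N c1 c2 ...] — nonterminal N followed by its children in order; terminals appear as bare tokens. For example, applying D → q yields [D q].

B
B || C
B || C || C
C || C || C
C && D || C || C
D && D || C || C
false && D || C || C
false && ( B ) || C || C
false && ( C ) || C || C
false && ( D ) || C || C
false && ( false ) || C || C
false && ( false ) || D || C
false && ( false ) || ! D || C
false && ( false ) || ! ! D || C
false && ( false ) || ! ! ( B ) || C
false && ( false ) || ! ! ( C ) || C
false && ( false ) || ! ! ( D ) || C
false && ( false ) || ! ! ( false ) || C
false && ( false ) || ! ! ( false ) || D
false && ( false ) || ! ! ( false ) || q

[B [B [B [C [C [D false]] && [D ( [B [C [D false]]] )]]] || [C [D ! [D ! [D ( [B [C [D false]]] )]]]]] || [C [D q]]]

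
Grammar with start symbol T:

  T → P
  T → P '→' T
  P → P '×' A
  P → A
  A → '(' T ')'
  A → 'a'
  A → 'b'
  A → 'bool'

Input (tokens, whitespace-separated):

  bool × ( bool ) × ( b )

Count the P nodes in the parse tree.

[T [P [P [P [A bool]] × [A ( [T [P [A bool]]] )]] × [A ( [T [P [A b]]] )]]]

5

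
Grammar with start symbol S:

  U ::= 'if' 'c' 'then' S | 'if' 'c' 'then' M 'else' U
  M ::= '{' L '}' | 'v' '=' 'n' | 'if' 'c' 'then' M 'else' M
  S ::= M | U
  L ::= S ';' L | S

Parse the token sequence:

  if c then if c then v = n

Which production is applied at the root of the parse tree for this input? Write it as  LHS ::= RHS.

S ::= U

[S [U if c then [S [U if c then [S [M v = n]]]]]]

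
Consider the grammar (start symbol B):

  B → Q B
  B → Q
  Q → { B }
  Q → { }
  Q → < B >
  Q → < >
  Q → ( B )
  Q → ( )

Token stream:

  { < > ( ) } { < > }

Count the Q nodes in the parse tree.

[B [Q { [B [Q < >] [B [Q ( )]]] }] [B [Q { [B [Q < >]] }]]]

5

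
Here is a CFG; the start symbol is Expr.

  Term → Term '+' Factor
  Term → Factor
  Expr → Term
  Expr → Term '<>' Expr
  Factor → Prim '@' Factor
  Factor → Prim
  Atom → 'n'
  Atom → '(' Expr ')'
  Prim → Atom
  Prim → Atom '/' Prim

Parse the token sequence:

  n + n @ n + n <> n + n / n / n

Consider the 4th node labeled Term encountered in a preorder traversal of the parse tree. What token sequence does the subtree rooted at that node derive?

n + n / n / n

[Expr [Term [Term [Term [Factor [Prim [Atom n]]]] + [Factor [Prim [Atom n]] @ [Factor [Prim [Atom n]]]]] + [Factor [Prim [Atom n]]]] <> [Expr [Term [Term [Factor [Prim [Atom n]]]] + [Factor [Prim [Atom n] / [Prim [Atom n] / [Prim [Atom n]]]]]]]]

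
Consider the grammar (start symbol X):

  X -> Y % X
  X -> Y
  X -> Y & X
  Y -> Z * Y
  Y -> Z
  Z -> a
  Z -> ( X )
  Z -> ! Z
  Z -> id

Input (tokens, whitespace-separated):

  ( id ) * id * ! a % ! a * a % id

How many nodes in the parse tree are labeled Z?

[X [Y [Z ( [X [Y [Z id]]] )] * [Y [Z id] * [Y [Z ! [Z a]]]]] % [X [Y [Z ! [Z a]] * [Y [Z a]]] % [X [Y [Z id]]]]]

9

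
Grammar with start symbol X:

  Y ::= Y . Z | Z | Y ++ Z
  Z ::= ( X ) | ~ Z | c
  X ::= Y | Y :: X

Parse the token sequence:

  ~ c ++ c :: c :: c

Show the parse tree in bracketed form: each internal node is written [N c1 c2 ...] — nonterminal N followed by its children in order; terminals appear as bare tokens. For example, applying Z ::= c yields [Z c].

[X [Y [Y [Z ~ [Z c]]] ++ [Z c]] :: [X [Y [Z c]] :: [X [Y [Z c]]]]]

X
Y :: X
Y ++ Z :: X
Z ++ Z :: X
~ Z ++ Z :: X
~ c ++ Z :: X
~ c ++ c :: X
~ c ++ c :: Y :: X
~ c ++ c :: Z :: X
~ c ++ c :: c :: X
~ c ++ c :: c :: Y
~ c ++ c :: c :: Z
~ c ++ c :: c :: c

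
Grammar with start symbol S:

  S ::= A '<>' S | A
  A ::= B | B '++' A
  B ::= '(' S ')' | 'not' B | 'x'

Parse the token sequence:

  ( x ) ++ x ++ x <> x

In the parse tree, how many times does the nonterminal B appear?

5

[S [A [B ( [S [A [B x]]] )] ++ [A [B x] ++ [A [B x]]]] <> [S [A [B x]]]]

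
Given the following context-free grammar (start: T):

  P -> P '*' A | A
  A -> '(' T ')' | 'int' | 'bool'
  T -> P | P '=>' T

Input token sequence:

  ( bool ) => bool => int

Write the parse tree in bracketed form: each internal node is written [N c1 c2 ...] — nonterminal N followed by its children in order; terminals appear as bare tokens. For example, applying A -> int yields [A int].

[T [P [A ( [T [P [A bool]]] )]] => [T [P [A bool]] => [T [P [A int]]]]]

T
P => T
A => T
( T ) => T
( P ) => T
( A ) => T
( bool ) => T
( bool ) => P => T
( bool ) => A => T
( bool ) => bool => T
( bool ) => bool => P
( bool ) => bool => A
( bool ) => bool => int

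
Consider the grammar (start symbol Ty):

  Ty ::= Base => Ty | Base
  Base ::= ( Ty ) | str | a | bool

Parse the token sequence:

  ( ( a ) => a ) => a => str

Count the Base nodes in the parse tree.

[Ty [Base ( [Ty [Base ( [Ty [Base a]] )] => [Ty [Base a]]] )] => [Ty [Base a] => [Ty [Base str]]]]

6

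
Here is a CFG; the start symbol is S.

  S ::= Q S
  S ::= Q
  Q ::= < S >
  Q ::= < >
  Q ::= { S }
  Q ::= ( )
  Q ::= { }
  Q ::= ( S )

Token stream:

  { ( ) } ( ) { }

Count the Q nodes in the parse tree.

4

[S [Q { [S [Q ( )]] }] [S [Q ( )] [S [Q { }]]]]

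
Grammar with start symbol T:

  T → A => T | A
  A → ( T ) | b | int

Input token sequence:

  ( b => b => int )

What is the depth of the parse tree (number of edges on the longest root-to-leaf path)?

6

[T [A ( [T [A b] => [T [A b] => [T [A int]]]] )]]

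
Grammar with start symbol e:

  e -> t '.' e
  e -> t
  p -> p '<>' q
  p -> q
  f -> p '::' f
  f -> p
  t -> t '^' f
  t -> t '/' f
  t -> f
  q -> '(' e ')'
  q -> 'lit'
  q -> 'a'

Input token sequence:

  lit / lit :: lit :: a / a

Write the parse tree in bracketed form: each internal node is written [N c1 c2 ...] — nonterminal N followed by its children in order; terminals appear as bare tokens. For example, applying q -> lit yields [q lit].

[e [t [t [t [f [p [q lit]]]] / [f [p [q lit]] :: [f [p [q lit]] :: [f [p [q a]]]]]] / [f [p [q a]]]]]

e
t
t / f
t / f / f
f / f / f
p / f / f
q / f / f
lit / f / f
lit / p :: f / f
lit / q :: f / f
lit / lit :: f / f
lit / lit :: p :: f / f
lit / lit :: q :: f / f
lit / lit :: lit :: f / f
lit / lit :: lit :: p / f
lit / lit :: lit :: q / f
lit / lit :: lit :: a / f
lit / lit :: lit :: a / p
lit / lit :: lit :: a / q
lit / lit :: lit :: a / a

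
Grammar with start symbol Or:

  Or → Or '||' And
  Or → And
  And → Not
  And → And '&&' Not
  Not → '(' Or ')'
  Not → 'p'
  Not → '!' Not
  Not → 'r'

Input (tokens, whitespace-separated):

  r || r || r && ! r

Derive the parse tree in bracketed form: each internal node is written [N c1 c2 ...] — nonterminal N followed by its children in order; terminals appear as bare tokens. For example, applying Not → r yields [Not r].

Or
Or || And
Or || And || And
And || And || And
Not || And || And
r || And || And
r || Not || And
r || r || And
r || r || And && Not
r || r || Not && Not
r || r || r && Not
r || r || r && ! Not
r || r || r && ! r

[Or [Or [Or [And [Not r]]] || [And [Not r]]] || [And [And [Not r]] && [Not ! [Not r]]]]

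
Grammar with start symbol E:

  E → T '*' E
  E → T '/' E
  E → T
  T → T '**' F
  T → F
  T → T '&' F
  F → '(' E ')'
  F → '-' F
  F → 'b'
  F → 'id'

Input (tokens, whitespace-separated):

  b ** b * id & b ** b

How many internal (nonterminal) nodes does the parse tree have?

[E [T [T [F b]] ** [F b]] * [E [T [T [T [F id]] & [F b]] ** [F b]]]]

12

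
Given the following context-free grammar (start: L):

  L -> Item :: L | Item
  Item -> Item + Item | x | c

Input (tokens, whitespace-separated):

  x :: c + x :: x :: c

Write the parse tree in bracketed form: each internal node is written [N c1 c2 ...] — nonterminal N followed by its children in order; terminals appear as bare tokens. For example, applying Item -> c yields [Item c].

[L [Item x] :: [L [Item [Item c] + [Item x]] :: [L [Item x] :: [L [Item c]]]]]

L
Item :: L
x :: L
x :: Item :: L
x :: Item + Item :: L
x :: c + Item :: L
x :: c + x :: L
x :: c + x :: Item :: L
x :: c + x :: x :: L
x :: c + x :: x :: Item
x :: c + x :: x :: c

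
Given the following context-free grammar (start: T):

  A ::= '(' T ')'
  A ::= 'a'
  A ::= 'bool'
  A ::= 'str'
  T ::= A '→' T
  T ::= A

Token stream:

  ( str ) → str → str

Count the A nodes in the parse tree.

[T [A ( [T [A str]] )] → [T [A str] → [T [A str]]]]

4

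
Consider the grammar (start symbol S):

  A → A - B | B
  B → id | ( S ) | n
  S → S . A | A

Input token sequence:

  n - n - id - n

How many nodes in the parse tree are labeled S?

1

[S [A [A [A [A [B n]] - [B n]] - [B id]] - [B n]]]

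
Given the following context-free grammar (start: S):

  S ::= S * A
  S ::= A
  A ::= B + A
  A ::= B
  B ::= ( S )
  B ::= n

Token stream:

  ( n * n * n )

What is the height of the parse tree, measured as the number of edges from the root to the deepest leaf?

8

[S [A [B ( [S [S [S [A [B n]]] * [A [B n]]] * [A [B n]]] )]]]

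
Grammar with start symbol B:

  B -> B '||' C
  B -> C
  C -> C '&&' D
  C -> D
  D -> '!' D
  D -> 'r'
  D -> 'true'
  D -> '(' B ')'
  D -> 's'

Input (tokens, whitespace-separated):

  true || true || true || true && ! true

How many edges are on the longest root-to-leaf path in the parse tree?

[B [B [B [B [C [D true]]] || [C [D true]]] || [C [D true]]] || [C [C [D true]] && [D ! [D true]]]]

6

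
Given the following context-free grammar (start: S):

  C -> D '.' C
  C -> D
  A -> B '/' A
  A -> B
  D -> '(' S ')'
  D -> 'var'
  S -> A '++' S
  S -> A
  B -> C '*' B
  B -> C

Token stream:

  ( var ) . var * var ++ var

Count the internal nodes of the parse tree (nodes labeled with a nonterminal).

20

[S [A [B [C [D ( [S [A [B [C [D var]]]]] )] . [C [D var]]] * [B [C [D var]]]]] ++ [S [A [B [C [D var]]]]]]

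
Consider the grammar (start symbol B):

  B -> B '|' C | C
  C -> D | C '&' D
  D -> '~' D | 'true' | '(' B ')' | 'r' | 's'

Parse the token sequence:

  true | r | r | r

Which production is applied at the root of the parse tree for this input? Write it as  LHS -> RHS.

B -> B '|' C

[B [B [B [B [C [D true]]] | [C [D r]]] | [C [D r]]] | [C [D r]]]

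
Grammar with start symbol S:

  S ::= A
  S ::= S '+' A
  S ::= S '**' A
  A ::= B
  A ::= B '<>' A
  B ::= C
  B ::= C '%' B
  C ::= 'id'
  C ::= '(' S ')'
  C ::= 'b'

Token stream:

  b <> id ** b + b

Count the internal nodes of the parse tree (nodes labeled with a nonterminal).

15

[S [S [S [A [B [C b]] <> [A [B [C id]]]]] ** [A [B [C b]]]] + [A [B [C b]]]]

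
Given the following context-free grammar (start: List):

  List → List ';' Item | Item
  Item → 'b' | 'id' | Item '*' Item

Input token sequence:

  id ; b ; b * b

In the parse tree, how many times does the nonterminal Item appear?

5

[List [List [List [Item id]] ; [Item b]] ; [Item [Item b] * [Item b]]]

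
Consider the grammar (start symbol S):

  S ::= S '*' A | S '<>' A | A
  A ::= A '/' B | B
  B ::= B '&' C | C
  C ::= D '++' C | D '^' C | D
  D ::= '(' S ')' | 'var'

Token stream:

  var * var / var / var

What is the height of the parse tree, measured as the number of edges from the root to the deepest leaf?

7

[S [S [A [B [C [D var]]]]] * [A [A [A [B [C [D var]]]] / [B [C [D var]]]] / [B [C [D var]]]]]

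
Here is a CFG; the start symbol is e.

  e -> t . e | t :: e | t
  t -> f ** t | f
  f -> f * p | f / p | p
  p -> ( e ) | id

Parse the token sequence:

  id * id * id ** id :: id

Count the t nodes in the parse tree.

3

[e [t [f [f [f [p id]] * [p id]] * [p id]] ** [t [f [p id]]]] :: [e [t [f [p id]]]]]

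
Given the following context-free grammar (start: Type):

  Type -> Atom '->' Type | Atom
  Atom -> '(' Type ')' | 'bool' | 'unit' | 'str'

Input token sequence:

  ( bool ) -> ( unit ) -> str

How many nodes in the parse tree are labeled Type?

5

[Type [Atom ( [Type [Atom bool]] )] -> [Type [Atom ( [Type [Atom unit]] )] -> [Type [Atom str]]]]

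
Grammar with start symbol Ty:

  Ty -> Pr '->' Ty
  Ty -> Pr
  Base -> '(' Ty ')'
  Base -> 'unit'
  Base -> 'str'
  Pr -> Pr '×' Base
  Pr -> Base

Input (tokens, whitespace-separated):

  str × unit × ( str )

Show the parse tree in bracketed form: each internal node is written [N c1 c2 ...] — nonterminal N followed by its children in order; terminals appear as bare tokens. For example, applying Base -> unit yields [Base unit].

[Ty [Pr [Pr [Pr [Base str]] × [Base unit]] × [Base ( [Ty [Pr [Base str]]] )]]]

Ty
Pr
Pr × Base
Pr × Base × Base
Base × Base × Base
str × Base × Base
str × unit × Base
str × unit × ( Ty )
str × unit × ( Pr )
str × unit × ( Base )
str × unit × ( str )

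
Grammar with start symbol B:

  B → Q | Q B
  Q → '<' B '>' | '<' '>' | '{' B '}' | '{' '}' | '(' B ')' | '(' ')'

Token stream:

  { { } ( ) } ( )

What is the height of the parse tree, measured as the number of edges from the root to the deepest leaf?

[B [Q { [B [Q { }] [B [Q ( )]]] }] [B [Q ( )]]]

5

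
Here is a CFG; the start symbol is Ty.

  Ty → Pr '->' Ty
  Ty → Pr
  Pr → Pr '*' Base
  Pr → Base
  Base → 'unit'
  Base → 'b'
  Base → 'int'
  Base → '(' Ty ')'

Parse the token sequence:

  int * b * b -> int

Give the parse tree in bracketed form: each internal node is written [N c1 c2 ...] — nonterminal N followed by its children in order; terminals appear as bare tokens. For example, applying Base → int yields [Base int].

Ty
Pr -> Ty
Pr * Base -> Ty
Pr * Base * Base -> Ty
Base * Base * Base -> Ty
int * Base * Base -> Ty
int * b * Base -> Ty
int * b * b -> Ty
int * b * b -> Pr
int * b * b -> Base
int * b * b -> int

[Ty [Pr [Pr [Pr [Base int]] * [Base b]] * [Base b]] -> [Ty [Pr [Base int]]]]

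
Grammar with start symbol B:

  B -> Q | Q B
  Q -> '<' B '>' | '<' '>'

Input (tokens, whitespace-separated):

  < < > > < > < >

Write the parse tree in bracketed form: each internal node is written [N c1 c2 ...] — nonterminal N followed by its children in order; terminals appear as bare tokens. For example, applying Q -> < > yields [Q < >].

B
Q B
< B > B
< Q > B
< < > > B
< < > > Q B
< < > > < > B
< < > > < > Q
< < > > < > < >

[B [Q < [B [Q < >]] >] [B [Q < >] [B [Q < >]]]]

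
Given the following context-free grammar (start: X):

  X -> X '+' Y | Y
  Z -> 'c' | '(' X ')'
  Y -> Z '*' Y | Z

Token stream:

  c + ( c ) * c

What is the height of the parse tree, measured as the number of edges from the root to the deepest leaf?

[X [X [Y [Z c]]] + [Y [Z ( [X [Y [Z c]]] )] * [Y [Z c]]]]

6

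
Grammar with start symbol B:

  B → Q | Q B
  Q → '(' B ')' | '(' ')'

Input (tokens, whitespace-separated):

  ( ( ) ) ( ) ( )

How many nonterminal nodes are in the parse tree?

[B [Q ( [B [Q ( )]] )] [B [Q ( )] [B [Q ( )]]]]

8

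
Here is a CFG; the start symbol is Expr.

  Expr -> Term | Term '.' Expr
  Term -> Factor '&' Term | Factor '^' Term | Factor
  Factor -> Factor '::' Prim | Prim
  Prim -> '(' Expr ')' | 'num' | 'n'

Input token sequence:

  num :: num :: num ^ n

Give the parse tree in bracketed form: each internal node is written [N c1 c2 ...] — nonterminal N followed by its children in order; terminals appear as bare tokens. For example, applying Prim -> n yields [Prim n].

[Expr [Term [Factor [Factor [Factor [Prim num]] :: [Prim num]] :: [Prim num]] ^ [Term [Factor [Prim n]]]]]

Expr
Term
Factor ^ Term
Factor :: Prim ^ Term
Factor :: Prim :: Prim ^ Term
Prim :: Prim :: Prim ^ Term
num :: Prim :: Prim ^ Term
num :: num :: Prim ^ Term
num :: num :: num ^ Term
num :: num :: num ^ Factor
num :: num :: num ^ Prim
num :: num :: num ^ n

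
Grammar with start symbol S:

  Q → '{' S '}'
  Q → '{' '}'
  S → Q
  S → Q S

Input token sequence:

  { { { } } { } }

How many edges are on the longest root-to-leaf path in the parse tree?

6

[S [Q { [S [Q { [S [Q { }]] }] [S [Q { }]]] }]]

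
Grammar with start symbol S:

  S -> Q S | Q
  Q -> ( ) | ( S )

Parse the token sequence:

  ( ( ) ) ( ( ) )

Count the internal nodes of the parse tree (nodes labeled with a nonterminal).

[S [Q ( [S [Q ( )]] )] [S [Q ( [S [Q ( )]] )]]]

8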